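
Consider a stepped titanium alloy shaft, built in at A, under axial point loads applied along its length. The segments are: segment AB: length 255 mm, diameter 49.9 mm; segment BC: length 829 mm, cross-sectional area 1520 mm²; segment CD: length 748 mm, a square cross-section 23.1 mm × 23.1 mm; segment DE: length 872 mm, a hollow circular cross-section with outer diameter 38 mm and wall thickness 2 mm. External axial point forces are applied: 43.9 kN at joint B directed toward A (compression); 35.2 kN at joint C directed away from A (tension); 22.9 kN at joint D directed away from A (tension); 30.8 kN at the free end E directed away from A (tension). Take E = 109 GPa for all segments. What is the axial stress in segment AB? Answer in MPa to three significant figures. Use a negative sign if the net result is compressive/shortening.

23.0 MPa

Internal axial forces (sectioning from the free end, tension +): N_DE = 30.8 kN, N_CD = 53.7 kN, N_BC = 88.9 kN, N_AB = 45 kN.
A_AB = 1956 mm².
σ_AB = N_AB/A_AB = 45000/1956 = 23.01 MPa.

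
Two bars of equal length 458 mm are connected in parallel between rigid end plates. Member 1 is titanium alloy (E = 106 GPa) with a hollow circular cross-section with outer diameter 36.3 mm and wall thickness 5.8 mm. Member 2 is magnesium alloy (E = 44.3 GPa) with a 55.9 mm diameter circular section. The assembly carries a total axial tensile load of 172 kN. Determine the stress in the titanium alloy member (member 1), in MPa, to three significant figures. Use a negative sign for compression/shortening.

A_1 = 555.7 mm².
A_2 = 2454 mm².
Equal strain + equilibrium ⇒ each member carries load in proportion to AE: A₁E₁ = 58910000 N, A₂E₂ = 108700000 N, ΣAE = 167600000 N.
σ₁ = P·E₁/ΣAE = 172000·106000/167600000 = 108.8 MPa.

109 MPa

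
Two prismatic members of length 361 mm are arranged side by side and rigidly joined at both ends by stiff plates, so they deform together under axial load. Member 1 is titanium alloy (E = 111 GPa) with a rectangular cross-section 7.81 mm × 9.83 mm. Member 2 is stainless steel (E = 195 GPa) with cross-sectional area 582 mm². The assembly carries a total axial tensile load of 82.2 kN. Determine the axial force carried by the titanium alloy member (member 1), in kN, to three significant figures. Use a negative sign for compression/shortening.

A_1 = 76.77 mm².
Equal strain + equilibrium ⇒ each member carries load in proportion to AE: A₁E₁ = 8522000 N, A₂E₂ = 113500000 N, ΣAE = 122000000 N.
F₁ = P·A₁E₁/ΣAE = 82200·8522000/122000000 = 5741 N.

5.74 kN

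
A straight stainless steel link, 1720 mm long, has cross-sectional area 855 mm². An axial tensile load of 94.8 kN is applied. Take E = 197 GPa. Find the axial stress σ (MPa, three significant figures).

σ = N/A = 94800/855 = 110.9 MPa.

111 MPa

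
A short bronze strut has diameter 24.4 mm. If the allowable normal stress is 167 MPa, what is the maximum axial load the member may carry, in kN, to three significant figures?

A = 467.6 mm².
P_max = σ_allow · A = 167 · 467.6 = 78090 N = 78.09 kN.

78.1 kN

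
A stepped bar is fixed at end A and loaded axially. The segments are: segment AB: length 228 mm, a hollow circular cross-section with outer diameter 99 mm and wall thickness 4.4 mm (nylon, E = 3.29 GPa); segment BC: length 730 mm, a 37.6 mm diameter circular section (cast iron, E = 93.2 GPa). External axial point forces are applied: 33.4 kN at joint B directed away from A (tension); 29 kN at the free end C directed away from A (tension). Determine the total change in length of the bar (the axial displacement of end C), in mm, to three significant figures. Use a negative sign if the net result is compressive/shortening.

Internal axial forces (sectioning from the free end, tension +): N_BC = 29 kN, N_AB = 62.4 kN.
A_AB = 1308 mm².
A_BC = 1110 mm².
δ_AB = 62400·228/(1308·3290) = 3.307 mm
δ_BC = 29000·730/(1110·93200) = 0.2046 mm
δ = Σδ_i = 3.512 mm.

3.51 mm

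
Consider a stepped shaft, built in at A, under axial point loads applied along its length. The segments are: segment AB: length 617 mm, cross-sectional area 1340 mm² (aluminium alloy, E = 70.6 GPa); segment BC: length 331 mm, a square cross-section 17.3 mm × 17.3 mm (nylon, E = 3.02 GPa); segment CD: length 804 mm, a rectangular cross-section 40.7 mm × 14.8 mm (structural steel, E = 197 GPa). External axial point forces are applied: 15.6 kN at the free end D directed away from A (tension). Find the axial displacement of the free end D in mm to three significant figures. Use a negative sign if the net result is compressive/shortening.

Internal axial forces (sectioning from the free end, tension +): N_CD = 15.6 kN, N_BC = 15.6 kN, N_AB = 15.6 kN.
A_BC = 299.3 mm².
A_CD = 602.4 mm².
δ_AB = 15600·617/(1340·70600) = 0.1017 mm
δ_BC = 15600·331/(299.3·3020) = 5.713 mm
δ_CD = 15600·804/(602.4·197000) = 0.1057 mm
δ = Σδ_i = 5.92 mm.

5.92 mm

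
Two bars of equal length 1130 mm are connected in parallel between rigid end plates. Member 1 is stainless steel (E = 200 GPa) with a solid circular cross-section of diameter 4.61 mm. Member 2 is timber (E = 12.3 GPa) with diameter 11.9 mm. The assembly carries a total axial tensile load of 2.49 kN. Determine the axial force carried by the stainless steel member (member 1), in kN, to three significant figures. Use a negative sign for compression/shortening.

1.77 kN

A_1 = 16.69 mm².
A_2 = 111.2 mm².
Equal strain + equilibrium ⇒ each member carries load in proportion to AE: A₁E₁ = 3338000 N, A₂E₂ = 1368000 N, ΣAE = 4706000 N.
F₁ = P·A₁E₁/ΣAE = 2490·3338000/4706000 = 1766 N.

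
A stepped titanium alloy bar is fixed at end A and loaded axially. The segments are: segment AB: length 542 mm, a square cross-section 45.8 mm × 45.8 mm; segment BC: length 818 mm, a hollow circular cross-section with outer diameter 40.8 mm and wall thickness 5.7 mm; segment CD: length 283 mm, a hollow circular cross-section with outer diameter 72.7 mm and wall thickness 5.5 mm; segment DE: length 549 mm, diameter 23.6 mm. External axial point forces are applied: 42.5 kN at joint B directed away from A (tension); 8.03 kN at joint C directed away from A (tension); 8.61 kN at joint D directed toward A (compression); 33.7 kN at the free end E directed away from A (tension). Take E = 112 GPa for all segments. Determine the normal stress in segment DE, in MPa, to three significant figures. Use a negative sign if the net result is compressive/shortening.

Internal axial forces (sectioning from the free end, tension +): N_DE = 33.7 kN, N_CD = 25.09 kN, N_BC = 33.12 kN, N_AB = 75.62 kN.
A_DE = 437.4 mm².
σ_DE = N_DE/A_DE = 33700/437.4 = 77.04 MPa.

77.0 MPa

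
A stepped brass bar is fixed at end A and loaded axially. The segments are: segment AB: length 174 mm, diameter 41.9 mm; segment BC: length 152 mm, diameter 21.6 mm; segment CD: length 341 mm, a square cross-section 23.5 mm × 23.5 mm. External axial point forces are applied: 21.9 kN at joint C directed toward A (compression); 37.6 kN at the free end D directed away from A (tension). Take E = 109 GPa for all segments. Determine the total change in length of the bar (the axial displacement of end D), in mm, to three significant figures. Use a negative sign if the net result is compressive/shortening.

0.291 mm

Internal axial forces (sectioning from the free end, tension +): N_CD = 37.6 kN, N_BC = 15.7 kN, N_AB = 15.7 kN.
A_AB = 1379 mm².
A_BC = 366.4 mm².
A_CD = 552.2 mm².
δ_AB = 15700·174/(1379·109000) = 0.01818 mm
δ_BC = 15700·152/(366.4·109000) = 0.05975 mm
δ_CD = 37600·341/(552.2·109000) = 0.213 mm
δ = Σδ_i = 0.2909 mm.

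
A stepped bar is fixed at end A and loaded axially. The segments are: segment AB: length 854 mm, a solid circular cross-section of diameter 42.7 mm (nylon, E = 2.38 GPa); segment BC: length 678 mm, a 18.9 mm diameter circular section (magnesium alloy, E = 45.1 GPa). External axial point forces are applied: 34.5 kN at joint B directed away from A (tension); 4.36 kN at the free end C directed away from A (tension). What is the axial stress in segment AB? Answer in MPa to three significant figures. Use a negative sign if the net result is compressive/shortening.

27.1 MPa

Internal axial forces (sectioning from the free end, tension +): N_BC = 4.36 kN, N_AB = 38.86 kN.
A_AB = 1432 mm².
σ_AB = N_AB/A_AB = 38860/1432 = 27.14 MPa.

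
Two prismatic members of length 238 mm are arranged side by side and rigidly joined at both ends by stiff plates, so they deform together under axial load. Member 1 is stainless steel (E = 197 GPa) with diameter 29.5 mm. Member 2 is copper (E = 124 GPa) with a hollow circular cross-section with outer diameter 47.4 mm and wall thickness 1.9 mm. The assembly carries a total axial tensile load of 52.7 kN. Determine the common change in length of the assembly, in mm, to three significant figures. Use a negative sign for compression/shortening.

0.0745 mm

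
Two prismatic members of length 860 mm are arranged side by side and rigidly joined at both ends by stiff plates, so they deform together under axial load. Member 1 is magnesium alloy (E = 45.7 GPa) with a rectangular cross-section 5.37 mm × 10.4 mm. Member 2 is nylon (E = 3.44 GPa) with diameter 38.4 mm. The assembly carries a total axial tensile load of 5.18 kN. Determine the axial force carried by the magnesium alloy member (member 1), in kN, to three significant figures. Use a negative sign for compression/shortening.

2.02 kN

A_1 = 55.85 mm².
A_2 = 1158 mm².
Equal strain + equilibrium ⇒ each member carries load in proportion to AE: A₁E₁ = 2552000 N, A₂E₂ = 3984000 N, ΣAE = 6536000 N.
F₁ = P·A₁E₁/ΣAE = 5180·2552000/6536000 = 2023 N.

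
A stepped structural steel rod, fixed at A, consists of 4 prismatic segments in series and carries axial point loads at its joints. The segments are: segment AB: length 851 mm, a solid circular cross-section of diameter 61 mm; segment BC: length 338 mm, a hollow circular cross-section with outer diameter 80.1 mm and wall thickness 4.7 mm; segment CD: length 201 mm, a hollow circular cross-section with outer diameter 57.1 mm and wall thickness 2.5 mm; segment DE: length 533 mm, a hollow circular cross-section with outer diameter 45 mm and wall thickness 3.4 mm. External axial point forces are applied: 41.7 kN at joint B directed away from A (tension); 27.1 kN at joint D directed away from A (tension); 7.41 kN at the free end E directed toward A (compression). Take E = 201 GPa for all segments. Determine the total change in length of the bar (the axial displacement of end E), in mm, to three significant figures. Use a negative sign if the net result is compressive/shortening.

Internal axial forces (sectioning from the free end, tension +): N_DE = -7.41 kN, N_CD = 19.69 kN, N_BC = 19.69 kN, N_AB = 61.39 kN.
A_AB = 2922 mm².
A_BC = 1113 mm².
A_CD = 428.8 mm².
A_DE = 444.3 mm².
δ_AB = 61390·851/(2922·201000) = 0.08894 mm
δ_BC = 19690·338/(1113·201000) = 0.02974 mm
δ_CD = 19690·201/(428.8·201000) = 0.04592 mm
δ_DE = -7410·533/(444.3·201000) = -0.04422 mm
δ = Σδ_i = 0.1204 mm.

0.120 mm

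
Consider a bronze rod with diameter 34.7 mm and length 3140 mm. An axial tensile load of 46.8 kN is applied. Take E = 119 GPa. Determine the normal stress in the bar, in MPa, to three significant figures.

49.5 MPa

A = 945.7 mm².
σ = N/A = 46800/945.7 = 49.49 MPa.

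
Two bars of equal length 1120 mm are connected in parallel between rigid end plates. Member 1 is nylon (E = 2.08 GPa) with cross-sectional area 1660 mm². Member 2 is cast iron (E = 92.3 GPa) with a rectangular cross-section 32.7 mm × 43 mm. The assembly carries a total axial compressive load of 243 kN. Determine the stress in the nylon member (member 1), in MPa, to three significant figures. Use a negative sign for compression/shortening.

-3.79 MPa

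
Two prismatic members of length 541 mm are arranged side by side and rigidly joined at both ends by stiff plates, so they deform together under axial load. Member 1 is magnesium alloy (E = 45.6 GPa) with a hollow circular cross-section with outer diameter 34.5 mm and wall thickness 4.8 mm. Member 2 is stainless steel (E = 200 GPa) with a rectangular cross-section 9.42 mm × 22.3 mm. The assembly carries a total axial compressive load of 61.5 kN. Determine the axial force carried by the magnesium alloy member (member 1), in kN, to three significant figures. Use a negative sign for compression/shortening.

A_1 = 447.9 mm².
A_2 = 210.1 mm².
Equal strain + equilibrium ⇒ each member carries load in proportion to AE: A₁E₁ = 20420000 N, A₂E₂ = 42010000 N, ΣAE = 62440000 N.
F₁ = P·A₁E₁/ΣAE = -61500·20420000/62440000 = -20120 N.

-20.1 kN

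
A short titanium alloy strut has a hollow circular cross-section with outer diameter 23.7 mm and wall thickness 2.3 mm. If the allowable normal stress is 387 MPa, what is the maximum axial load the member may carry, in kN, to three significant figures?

A = 154.6 mm².
P_max = σ_allow · A = 387 · 154.6 = 59840 N = 59.84 kN.

59.8 kN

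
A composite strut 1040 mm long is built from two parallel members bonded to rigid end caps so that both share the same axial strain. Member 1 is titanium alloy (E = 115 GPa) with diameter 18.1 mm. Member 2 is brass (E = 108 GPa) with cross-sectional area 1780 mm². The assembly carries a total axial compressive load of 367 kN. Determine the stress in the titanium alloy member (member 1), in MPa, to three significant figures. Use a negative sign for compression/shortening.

A_1 = 257.3 mm².
Equal strain + equilibrium ⇒ each member carries load in proportion to AE: A₁E₁ = 29590000 N, A₂E₂ = 192200000 N, ΣAE = 221800000 N.
σ₁ = P·E₁/ΣAE = -367000·115000/221800000 = -190.3 MPa.

-190 MPa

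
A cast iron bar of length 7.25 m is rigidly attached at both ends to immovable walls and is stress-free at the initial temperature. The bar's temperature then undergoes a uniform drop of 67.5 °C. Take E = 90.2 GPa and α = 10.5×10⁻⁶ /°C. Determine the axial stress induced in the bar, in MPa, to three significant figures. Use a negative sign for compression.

63.9 MPa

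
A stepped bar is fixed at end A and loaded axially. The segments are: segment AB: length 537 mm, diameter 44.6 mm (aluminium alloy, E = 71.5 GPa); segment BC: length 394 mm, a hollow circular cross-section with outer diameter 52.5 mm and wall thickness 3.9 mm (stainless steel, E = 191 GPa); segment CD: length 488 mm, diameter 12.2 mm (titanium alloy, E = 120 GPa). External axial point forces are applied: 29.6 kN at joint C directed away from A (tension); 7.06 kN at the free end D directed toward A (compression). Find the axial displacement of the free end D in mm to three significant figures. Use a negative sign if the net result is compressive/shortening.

-0.0592 mm

Internal axial forces (sectioning from the free end, tension +): N_CD = -7.06 kN, N_BC = 22.54 kN, N_AB = 22.54 kN.
A_AB = 1562 mm².
A_BC = 595.5 mm².
A_CD = 116.9 mm².
δ_AB = 22540·537/(1562·71500) = 0.1084 mm
δ_BC = 22540·394/(595.5·191000) = 0.07808 mm
δ_CD = -7060·488/(116.9·120000) = -0.2456 mm
δ = Σδ_i = -0.05916 mm.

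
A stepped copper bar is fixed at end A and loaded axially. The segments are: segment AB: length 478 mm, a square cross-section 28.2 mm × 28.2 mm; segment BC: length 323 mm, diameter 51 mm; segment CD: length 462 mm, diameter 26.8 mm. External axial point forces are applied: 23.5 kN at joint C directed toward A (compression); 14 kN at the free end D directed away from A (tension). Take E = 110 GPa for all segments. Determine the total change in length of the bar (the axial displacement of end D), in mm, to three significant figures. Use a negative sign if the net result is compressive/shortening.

0.0387 mm

Internal axial forces (sectioning from the free end, tension +): N_CD = 14 kN, N_BC = -9.5 kN, N_AB = -9.5 kN.
A_AB = 795.2 mm².
A_BC = 2043 mm².
A_CD = 564.1 mm².
δ_AB = -9500·478/(795.2·110000) = -0.05191 mm
δ_BC = -9500·323/(2043·110000) = -0.01366 mm
δ_CD = 14000·462/(564.1·110000) = 0.1042 mm
δ = Σδ_i = 0.03867 mm.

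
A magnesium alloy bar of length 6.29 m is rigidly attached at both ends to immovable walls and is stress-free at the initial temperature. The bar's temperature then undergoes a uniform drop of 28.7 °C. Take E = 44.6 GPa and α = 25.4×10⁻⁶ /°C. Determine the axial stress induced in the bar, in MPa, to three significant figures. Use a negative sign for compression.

32.5 MPa

Free thermal expansion αLΔT = 25.4e-6 · 6290 · -28.7 = -4.585 mm.
The walls impose strain ε = −(-4.585)/6290 = 7.2898e-04; σ = Eε = 44600 · 7.2898e-04 = 32.51 MPa.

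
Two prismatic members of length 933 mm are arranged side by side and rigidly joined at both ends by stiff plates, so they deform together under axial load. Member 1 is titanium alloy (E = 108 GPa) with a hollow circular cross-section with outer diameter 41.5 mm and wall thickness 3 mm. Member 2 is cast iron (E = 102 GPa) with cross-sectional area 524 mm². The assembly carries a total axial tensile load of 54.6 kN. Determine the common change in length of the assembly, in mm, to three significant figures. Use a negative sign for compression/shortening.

0.550 mm

A_1 = 362.9 mm².
Equal strain + equilibrium ⇒ each member carries load in proportion to AE: A₁E₁ = 39190000 N, A₂E₂ = 53450000 N, ΣAE = 92640000 N.
δ = PL/ΣAE = 54600·933/92640000 = 0.5499 mm.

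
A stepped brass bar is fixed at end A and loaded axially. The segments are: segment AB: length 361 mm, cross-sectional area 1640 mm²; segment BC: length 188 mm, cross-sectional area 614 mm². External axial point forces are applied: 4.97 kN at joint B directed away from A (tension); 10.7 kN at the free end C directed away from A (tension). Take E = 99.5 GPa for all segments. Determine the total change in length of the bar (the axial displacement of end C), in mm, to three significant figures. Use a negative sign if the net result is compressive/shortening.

Internal axial forces (sectioning from the free end, tension +): N_BC = 10.7 kN, N_AB = 15.67 kN.
δ_AB = 15670·361/(1640·99500) = 0.03467 mm
δ_BC = 10700·188/(614·99500) = 0.03293 mm
δ = Σδ_i = 0.06759 mm.

0.0676 mm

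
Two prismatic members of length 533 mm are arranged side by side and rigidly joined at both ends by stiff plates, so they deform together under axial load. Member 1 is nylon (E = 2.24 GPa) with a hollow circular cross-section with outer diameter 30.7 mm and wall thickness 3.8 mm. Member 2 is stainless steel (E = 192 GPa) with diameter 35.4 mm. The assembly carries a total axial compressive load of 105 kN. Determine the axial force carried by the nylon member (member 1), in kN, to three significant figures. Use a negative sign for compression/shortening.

-0.398 kN

A_1 = 321.1 mm².
A_2 = 984.2 mm².
Equal strain + equilibrium ⇒ each member carries load in proportion to AE: A₁E₁ = 719300 N, A₂E₂ = 189000000 N, ΣAE = 189700000 N.
F₁ = P·A₁E₁/ΣAE = -105000·719300/189700000 = -398.2 N.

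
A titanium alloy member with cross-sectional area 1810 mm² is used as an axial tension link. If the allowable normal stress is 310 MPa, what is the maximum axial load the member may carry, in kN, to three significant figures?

P_max = σ_allow · A = 310 · 1810 = 561100 N = 561.1 kN.

561 kN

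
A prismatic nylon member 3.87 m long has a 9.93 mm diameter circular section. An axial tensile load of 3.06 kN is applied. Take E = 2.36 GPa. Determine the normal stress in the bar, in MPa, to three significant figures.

39.5 MPa

A = 77.44 mm².
σ = N/A = 3060/77.44 = 39.51 MPa.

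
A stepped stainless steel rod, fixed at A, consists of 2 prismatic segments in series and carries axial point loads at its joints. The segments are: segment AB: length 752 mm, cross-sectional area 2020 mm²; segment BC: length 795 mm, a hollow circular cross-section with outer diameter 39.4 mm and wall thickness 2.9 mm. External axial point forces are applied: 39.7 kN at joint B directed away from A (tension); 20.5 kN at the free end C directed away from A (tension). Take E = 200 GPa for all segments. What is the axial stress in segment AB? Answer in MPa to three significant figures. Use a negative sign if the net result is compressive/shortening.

29.8 MPa

Internal axial forces (sectioning from the free end, tension +): N_BC = 20.5 kN, N_AB = 60.2 kN.
σ_AB = N_AB/A_AB = 60200/2020 = 29.8 MPa.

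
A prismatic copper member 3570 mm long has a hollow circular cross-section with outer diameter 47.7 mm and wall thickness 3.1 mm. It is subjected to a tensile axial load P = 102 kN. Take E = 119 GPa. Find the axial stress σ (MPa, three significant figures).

235 MPa

A = 434.4 mm².
σ = N/A = 102000/434.4 = 234.8 MPa.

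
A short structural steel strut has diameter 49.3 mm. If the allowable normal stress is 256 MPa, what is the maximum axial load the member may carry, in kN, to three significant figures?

A = 1909 mm².
P_max = σ_allow · A = 256 · 1909 = 488700 N = 488.7 kN.

489 kN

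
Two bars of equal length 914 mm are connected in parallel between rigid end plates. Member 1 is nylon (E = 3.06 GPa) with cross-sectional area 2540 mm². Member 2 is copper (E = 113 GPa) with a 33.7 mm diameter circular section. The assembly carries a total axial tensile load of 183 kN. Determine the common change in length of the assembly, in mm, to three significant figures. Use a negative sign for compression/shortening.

1.54 mm

A_2 = 892 mm².
Equal strain + equilibrium ⇒ each member carries load in proportion to AE: A₁E₁ = 7772000 N, A₂E₂ = 100800000 N, ΣAE = 108600000 N.
δ = PL/ΣAE = 183000·914/108600000 = 1.541 mm.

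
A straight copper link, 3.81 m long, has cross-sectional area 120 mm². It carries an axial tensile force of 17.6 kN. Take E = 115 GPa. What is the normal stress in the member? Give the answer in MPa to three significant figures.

147 MPa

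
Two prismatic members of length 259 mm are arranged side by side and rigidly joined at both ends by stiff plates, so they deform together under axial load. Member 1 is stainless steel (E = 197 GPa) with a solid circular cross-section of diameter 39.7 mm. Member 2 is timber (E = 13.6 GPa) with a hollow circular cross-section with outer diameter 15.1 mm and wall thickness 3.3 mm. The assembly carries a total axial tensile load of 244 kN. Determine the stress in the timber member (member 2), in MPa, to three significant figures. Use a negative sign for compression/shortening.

13.5 MPa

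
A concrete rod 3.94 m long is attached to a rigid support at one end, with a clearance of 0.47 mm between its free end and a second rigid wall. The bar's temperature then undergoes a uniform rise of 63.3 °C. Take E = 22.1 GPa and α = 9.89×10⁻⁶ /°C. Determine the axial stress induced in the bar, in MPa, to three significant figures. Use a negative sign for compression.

Free thermal expansion αLΔT = 9.89e-6 · 3940 · 63.3 = 2.467 mm.
The walls engage after the gap closes; constrained expansion = 2.467 − 0.47 = 1.997 mm.
The walls impose strain ε = −(1.997)/3940 = -5.0675e-04; σ = Eε = 22100 · -5.0675e-04 = -11.2 MPa.

-11.2 MPa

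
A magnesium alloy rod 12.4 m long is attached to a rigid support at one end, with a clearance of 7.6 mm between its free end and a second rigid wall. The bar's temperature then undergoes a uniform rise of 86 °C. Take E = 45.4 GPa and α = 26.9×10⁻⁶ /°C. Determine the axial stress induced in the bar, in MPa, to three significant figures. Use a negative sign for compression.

-77.2 MPa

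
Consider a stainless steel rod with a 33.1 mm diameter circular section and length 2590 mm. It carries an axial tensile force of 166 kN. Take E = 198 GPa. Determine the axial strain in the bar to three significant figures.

9.74e-04

A = 860.5 mm².
σ = N/A = 192.9 MPa; ε = σ/E = 192.9/198000 = 9.743e-04.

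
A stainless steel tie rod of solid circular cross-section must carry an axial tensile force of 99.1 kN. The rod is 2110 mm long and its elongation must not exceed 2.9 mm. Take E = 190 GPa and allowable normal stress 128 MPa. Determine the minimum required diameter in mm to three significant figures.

Required area A ≥ P/σ_allow = 99100/128 = 774.2 mm².
For a solid circular section, d ≥ √(4A/π) = 31.4 mm.
Elongation limit: A ≥ PL/(Eδ_allow) = 99100·2110/(190000·2.9) = 379.5 mm² ⇒ d ≥ 21.98 mm.
The stress limit governs.

31.4 mm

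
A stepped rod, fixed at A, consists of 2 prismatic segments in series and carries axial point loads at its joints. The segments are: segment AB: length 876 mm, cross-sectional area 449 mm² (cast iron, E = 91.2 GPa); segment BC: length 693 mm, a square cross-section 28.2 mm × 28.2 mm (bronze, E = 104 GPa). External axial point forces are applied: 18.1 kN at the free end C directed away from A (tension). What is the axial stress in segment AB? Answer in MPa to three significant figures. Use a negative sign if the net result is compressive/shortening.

40.3 MPa

Internal axial forces (sectioning from the free end, tension +): N_BC = 18.1 kN, N_AB = 18.1 kN.
σ_AB = N_AB/A_AB = 18100/449 = 40.31 MPa.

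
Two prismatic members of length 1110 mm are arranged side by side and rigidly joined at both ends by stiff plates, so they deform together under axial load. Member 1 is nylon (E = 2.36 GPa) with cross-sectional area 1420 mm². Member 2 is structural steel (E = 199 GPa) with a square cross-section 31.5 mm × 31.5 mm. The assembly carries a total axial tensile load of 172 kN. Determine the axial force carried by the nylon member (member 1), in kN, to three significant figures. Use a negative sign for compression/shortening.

2.87 kN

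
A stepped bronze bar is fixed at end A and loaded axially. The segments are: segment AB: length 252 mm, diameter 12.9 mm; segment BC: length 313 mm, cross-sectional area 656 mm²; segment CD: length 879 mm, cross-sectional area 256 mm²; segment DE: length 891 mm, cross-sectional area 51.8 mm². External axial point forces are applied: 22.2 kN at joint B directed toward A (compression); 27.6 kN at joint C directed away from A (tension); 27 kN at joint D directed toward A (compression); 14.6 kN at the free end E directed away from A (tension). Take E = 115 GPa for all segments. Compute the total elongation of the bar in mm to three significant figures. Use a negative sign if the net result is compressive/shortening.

1.76 mm

Internal axial forces (sectioning from the free end, tension +): N_DE = 14.6 kN, N_CD = -12.4 kN, N_BC = 15.2 kN, N_AB = -7 kN.
A_AB = 130.7 mm².
δ_AB = -7000·252/(130.7·115000) = -0.1174 mm
δ_BC = 15200·313/(656·115000) = 0.06306 mm
δ_CD = -12400·879/(256·115000) = -0.3702 mm
δ_DE = 14600·891/(51.8·115000) = 2.184 mm
δ = Σδ_i = 1.759 mm.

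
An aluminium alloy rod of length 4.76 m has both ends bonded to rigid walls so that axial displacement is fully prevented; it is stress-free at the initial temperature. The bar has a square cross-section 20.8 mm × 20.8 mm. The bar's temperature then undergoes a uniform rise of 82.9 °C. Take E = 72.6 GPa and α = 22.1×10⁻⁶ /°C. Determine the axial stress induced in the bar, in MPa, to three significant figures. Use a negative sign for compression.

Free thermal expansion αLΔT = 22.1e-6 · 4760 · 82.9 = 8.721 mm.
The walls impose strain ε = −(8.721)/4760 = -1.8321e-03; σ = Eε = 72600 · -1.8321e-03 = -133 MPa.

-133 MPa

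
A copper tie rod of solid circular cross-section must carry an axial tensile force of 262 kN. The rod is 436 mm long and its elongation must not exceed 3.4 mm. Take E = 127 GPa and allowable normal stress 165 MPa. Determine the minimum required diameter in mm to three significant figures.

Required area A ≥ P/σ_allow = 262000/165 = 1588 mm².
For a solid circular section, d ≥ √(4A/π) = 44.96 mm.
Elongation limit: A ≥ PL/(Eδ_allow) = 262000·436/(127000·3.4) = 264.5 mm² ⇒ d ≥ 18.35 mm.
The stress limit governs.

45.0 mm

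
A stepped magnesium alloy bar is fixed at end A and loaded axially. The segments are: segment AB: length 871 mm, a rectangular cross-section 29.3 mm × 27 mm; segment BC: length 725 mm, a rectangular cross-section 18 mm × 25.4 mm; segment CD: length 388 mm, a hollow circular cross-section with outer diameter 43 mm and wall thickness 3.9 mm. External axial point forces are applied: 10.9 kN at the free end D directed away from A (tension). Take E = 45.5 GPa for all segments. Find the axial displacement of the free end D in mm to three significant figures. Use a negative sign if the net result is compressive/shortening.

0.838 mm

Internal axial forces (sectioning from the free end, tension +): N_CD = 10.9 kN, N_BC = 10.9 kN, N_AB = 10.9 kN.
A_AB = 791.1 mm².
A_BC = 457.2 mm².
A_CD = 479.1 mm².
δ_AB = 10900·871/(791.1·45500) = 0.2638 mm
δ_BC = 10900·725/(457.2·45500) = 0.3799 mm
δ_CD = 10900·388/(479.1·45500) = 0.194 mm
δ = Σδ_i = 0.8377 mm.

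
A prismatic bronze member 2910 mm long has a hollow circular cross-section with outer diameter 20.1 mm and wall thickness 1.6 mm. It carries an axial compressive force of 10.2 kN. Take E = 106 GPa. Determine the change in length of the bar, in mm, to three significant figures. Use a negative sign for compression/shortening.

-3.01 mm

A = 92.99 mm².
δ_mech = NL/(AE) = -10200·2910/(92.99·106000) = -3.011 mm.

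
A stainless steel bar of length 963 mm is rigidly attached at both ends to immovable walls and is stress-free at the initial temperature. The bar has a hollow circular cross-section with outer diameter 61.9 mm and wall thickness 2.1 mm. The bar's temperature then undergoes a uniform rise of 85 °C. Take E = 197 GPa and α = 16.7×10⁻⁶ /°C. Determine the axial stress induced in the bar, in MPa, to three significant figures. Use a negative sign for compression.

Free thermal expansion αLΔT = 16.7e-6 · 963 · 85 = 1.367 mm.
The walls impose strain ε = −(1.367)/963 = -1.4195e-03; σ = Eε = 197000 · -1.4195e-03 = -279.6 MPa.

-280 MPa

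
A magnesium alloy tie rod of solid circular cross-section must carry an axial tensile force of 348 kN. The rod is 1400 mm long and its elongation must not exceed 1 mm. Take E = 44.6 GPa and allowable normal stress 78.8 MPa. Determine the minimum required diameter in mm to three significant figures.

Required area A ≥ P/σ_allow = 348000/78.8 = 4416 mm².
For a solid circular section, d ≥ √(4A/π) = 74.99 mm.
Elongation limit: A ≥ PL/(Eδ_allow) = 348000·1400/(44600·1) = 10920 mm² ⇒ d ≥ 117.9 mm.
The elongation limit governs.

118 mm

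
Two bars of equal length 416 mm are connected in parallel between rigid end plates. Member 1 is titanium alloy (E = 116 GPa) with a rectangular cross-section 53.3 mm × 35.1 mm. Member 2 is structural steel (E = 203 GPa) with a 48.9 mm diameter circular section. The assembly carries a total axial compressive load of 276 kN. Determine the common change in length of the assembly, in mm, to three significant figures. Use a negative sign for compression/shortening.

A_1 = 1871 mm².
A_2 = 1878 mm².
Equal strain + equilibrium ⇒ each member carries load in proportion to AE: A₁E₁ = 217000000 N, A₂E₂ = 381200000 N, ΣAE = 598300000 N.
δ = PL/ΣAE = -276000·416/598300000 = -0.1919 mm.

-0.192 mm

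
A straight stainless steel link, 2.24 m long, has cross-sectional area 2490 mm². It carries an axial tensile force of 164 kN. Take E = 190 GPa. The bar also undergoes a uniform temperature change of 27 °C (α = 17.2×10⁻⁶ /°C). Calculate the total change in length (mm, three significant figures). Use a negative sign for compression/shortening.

1.82 mm

δ_mech = NL/(AE) = 164000·2240/(2490·190000) = 0.7765 mm.
δ_thermal = αLΔT = 17.2e-6·2240·27 = 1.04 mm.
δ = δ_mech + δ_thermal = 1.817 mm.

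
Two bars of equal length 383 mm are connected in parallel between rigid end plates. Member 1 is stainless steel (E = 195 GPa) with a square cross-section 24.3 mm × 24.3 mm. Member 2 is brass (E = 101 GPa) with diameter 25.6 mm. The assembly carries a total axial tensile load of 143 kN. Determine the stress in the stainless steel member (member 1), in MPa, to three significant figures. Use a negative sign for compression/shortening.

A_1 = 590.5 mm².
A_2 = 514.7 mm².
Equal strain + equilibrium ⇒ each member carries load in proportion to AE: A₁E₁ = 115100000 N, A₂E₂ = 51990000 N, ΣAE = 167100000 N.
σ₁ = P·E₁/ΣAE = 143000·195000/167100000 = 166.8 MPa.

167 MPa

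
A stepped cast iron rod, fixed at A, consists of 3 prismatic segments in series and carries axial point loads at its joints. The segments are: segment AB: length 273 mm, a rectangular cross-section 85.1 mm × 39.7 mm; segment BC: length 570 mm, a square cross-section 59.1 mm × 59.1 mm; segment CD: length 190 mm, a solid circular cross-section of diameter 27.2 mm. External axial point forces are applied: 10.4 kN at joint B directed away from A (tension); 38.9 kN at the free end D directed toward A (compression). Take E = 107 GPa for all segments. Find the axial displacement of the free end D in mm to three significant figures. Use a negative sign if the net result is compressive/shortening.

-0.200 mm

Internal axial forces (sectioning from the free end, tension +): N_CD = -38.9 kN, N_BC = -38.9 kN, N_AB = -28.5 kN.
A_AB = 3378 mm².
A_BC = 3493 mm².
A_CD = 581.1 mm².
δ_AB = -28500·273/(3378·107000) = -0.02152 mm
δ_BC = -38900·570/(3493·107000) = -0.05933 mm
δ_CD = -38900·190/(581.1·107000) = -0.1189 mm
δ = Σδ_i = -0.1997 mm.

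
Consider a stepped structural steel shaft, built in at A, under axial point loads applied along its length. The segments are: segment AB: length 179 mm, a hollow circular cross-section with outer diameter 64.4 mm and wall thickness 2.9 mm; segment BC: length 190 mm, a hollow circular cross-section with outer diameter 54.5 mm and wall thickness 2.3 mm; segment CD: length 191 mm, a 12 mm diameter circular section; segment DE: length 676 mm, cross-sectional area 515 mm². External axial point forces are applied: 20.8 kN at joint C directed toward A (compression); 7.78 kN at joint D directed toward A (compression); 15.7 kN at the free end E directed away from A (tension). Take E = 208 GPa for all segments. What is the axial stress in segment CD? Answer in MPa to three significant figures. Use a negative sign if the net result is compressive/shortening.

Internal axial forces (sectioning from the free end, tension +): N_DE = 15.7 kN, N_CD = 7.92 kN, N_BC = -12.88 kN, N_AB = -12.88 kN.
A_CD = 113.1 mm².
σ_CD = N_CD/A_CD = 7920/113.1 = 70.03 MPa.

70.0 MPa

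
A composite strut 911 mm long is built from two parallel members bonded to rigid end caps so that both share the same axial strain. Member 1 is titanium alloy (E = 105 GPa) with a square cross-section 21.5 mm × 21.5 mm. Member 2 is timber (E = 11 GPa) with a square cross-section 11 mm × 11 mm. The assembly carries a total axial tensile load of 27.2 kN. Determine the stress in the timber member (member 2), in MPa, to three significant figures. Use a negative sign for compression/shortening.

A_1 = 462.2 mm².
A_2 = 121 mm².
Equal strain + equilibrium ⇒ each member carries load in proportion to AE: A₁E₁ = 48540000 N, A₂E₂ = 1331000 N, ΣAE = 49870000 N.
σ₂ = P·E₂/ΣAE = 27200·11000/49870000 = 6 MPa.

6.00 MPa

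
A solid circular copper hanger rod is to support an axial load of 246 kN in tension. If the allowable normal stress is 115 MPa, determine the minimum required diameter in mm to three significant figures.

52.2 mm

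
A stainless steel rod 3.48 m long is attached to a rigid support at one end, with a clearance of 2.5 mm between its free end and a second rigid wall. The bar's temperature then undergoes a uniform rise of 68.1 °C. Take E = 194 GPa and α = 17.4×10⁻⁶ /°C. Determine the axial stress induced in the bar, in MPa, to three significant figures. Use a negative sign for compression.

Free thermal expansion αLΔT = 17.4e-6 · 3480 · 68.1 = 4.124 mm.
The walls engage after the gap closes; constrained expansion = 4.124 − 2.5 = 1.624 mm.
The walls impose strain ε = −(1.624)/3480 = -4.6655e-04; σ = Eε = 194000 · -4.6655e-04 = -90.51 MPa.

-90.5 MPa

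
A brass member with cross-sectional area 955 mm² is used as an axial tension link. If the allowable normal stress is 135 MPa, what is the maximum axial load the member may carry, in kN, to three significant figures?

129 kN

P_max = σ_allow · A = 135 · 955 = 128900 N = 128.9 kN.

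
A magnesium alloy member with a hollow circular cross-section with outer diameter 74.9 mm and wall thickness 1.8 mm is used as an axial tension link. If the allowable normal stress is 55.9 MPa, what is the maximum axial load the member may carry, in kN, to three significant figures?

A = 413.4 mm².
P_max = σ_allow · A = 55.9 · 413.4 = 23110 N = 23.11 kN.

23.1 kN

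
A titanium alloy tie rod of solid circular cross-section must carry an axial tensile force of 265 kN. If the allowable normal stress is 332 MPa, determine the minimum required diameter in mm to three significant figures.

31.9 mm

Required area A ≥ P/σ_allow = 265000/332 = 798.2 mm².
For a solid circular section, d ≥ √(4A/π) = 31.88 mm.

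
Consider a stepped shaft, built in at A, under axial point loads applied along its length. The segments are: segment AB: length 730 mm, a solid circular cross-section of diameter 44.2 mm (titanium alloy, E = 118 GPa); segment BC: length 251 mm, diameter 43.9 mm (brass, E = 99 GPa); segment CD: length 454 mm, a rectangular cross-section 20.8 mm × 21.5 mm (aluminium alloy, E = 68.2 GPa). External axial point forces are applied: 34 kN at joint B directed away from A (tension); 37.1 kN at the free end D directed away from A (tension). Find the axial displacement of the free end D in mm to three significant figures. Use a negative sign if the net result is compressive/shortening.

0.901 mm

Internal axial forces (sectioning from the free end, tension +): N_CD = 37.1 kN, N_BC = 37.1 kN, N_AB = 71.1 kN.
A_AB = 1534 mm².
A_BC = 1514 mm².
A_CD = 447.2 mm².
δ_AB = 71100·730/(1534·118000) = 0.2867 mm
δ_BC = 37100·251/(1514·99000) = 0.06214 mm
δ_CD = 37100·454/(447.2·68200) = 0.5523 mm
δ = Σδ_i = 0.9011 mm.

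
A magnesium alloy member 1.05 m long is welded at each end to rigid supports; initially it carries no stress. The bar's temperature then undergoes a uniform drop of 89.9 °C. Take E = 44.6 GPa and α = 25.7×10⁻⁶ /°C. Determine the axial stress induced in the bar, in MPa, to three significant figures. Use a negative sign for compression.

103 MPa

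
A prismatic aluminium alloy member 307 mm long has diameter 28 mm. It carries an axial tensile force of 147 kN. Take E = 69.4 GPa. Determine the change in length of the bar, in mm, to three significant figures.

1.06 mm

A = 615.8 mm².
δ_mech = NL/(AE) = 147000·307/(615.8·69400) = 1.056 mm.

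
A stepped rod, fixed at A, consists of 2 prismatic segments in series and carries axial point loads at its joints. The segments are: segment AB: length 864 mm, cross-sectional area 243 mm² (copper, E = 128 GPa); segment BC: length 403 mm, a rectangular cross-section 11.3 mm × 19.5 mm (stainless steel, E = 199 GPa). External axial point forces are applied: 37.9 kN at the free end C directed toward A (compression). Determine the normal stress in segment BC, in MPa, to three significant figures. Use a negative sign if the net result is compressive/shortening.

Internal axial forces (sectioning from the free end, tension +): N_BC = -37.9 kN, N_AB = -37.9 kN.
A_BC = 220.4 mm².
σ_BC = N_BC/A_BC = -37900/220.4 = -172 MPa.

-172 MPa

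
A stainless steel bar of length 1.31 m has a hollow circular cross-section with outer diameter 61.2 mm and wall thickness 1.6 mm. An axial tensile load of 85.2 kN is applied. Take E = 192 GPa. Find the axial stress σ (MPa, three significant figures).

284 MPa

A = 299.6 mm².
σ = N/A = 85200/299.6 = 284.4 MPa.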